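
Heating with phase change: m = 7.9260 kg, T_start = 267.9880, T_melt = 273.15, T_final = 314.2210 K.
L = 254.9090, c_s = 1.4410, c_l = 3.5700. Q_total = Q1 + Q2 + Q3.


Q1 (sensible, solid) = 7.9260 * 1.4410 * 5.1620 = 58.9571 kJ
Q2 (latent) = 7.9260 * 254.9090 = 2020.4087 kJ
Q3 (sensible, liquid) = 7.9260 * 3.5700 * 41.0710 = 1162.1376 kJ
Q_total = 3241.5034 kJ

3241.5034 kJ


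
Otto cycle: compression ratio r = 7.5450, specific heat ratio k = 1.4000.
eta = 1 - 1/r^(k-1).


r^(k-1) = 2.2442
eta = 1 - 1/2.2442 = 0.5544 = 55.4409%

55.4409%


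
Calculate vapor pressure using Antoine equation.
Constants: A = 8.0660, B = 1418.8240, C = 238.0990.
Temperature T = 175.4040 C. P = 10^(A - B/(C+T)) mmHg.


C+T = 413.5030
B/(C+T) = 3.4312
log10(P) = 8.0660 - 3.4312 = 4.6348
P = 10^4.6348 = 43129.0364 mmHg

43129.0364 mmHg


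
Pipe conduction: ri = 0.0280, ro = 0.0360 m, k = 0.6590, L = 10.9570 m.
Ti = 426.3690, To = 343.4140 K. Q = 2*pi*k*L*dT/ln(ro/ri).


dT = 82.9550 K
ln(ro/ri) = 0.2513
Q = 2*pi*0.6590*10.9570*82.9550 / 0.2513 = 14975.5261 W

14975.5261 W


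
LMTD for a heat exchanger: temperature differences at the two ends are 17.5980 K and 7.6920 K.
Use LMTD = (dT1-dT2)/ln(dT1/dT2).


dT1/dT2 = 2.2878
ln(dT1/dT2) = 0.8276
LMTD = 9.9060 / 0.8276 = 11.9695 K

11.9695 K


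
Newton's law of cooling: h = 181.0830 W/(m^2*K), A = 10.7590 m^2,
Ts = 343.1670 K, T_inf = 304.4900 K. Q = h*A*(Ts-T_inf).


dT = 38.6770 K
Q = 181.0830 * 10.7590 * 38.6770 = 75353.3160 W

75353.3160 W


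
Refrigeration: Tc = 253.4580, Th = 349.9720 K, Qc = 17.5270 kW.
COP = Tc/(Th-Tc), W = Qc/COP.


COP = 253.4580 / 96.5140 = 2.6261
W = 17.5270 / 2.6261 = 6.6741 kW

COP = 2.6261, W = 6.6741 kW


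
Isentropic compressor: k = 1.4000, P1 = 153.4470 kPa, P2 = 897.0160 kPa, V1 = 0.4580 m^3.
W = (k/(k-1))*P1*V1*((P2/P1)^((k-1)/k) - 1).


(k-1)/k = 0.2857
(P2/P1)^exp = 1.6561
W = 3.5000 * 153.4470 * 0.4580 * (1.6561 - 1) = 161.3950 kJ

161.3950 kJ


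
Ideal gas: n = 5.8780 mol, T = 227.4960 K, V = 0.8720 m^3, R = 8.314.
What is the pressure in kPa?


P = nRT/V = 5.8780 * 8.314 * 227.4960 / 0.8720
= 11117.6595 / 0.8720 = 12749.6095 Pa = 12.7496 kPa

12.7496 kPa


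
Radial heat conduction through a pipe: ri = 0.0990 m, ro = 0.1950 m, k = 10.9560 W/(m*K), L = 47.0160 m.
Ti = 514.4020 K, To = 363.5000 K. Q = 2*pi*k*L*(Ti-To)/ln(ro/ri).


dT = 150.9020 K
ln(ro/ri) = 0.6779
Q = 2*pi*10.9560*47.0160*150.9020 / 0.6779 = 720476.6851 W

720476.6851 W


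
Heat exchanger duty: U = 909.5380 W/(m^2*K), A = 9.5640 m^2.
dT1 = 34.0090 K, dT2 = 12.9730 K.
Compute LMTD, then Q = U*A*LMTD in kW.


LMTD = 21.8271 K
Q = 909.5380 * 9.5640 * 21.8271 = 189870.2706 W = 189.8703 kW

189.8703 kW


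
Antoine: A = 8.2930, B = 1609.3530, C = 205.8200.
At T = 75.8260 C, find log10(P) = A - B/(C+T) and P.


C+T = 281.6460
B/(C+T) = 5.7141
log10(P) = 8.2930 - 5.7141 = 2.5789
P = 10^2.5789 = 379.2289 mmHg

379.2289 mmHg


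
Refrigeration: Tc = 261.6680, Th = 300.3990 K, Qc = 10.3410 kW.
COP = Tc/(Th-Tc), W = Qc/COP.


COP = 261.6680 / 38.7310 = 6.7560
W = 10.3410 / 6.7560 = 1.5306 kW

COP = 6.7560, W = 1.5306 kW


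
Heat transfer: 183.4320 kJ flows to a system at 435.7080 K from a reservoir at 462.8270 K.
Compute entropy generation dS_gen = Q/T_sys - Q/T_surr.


dS_sys = 183.4320/435.7080 = 0.4210 kJ/K
dS_surr = -183.4320/462.8270 = -0.3963 kJ/K
dS_gen = 0.4210 - 0.3963 = 0.0247 kJ/K (irreversible)

dS_gen = 0.0247 kJ/K, irreversible


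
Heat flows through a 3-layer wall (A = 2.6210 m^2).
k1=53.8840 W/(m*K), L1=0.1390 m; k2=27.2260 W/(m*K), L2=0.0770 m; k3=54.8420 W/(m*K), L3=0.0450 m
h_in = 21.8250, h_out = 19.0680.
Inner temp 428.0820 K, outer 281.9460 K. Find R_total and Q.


R_conv_in = 1/(21.8250*2.6210) = 0.0175
R_1 = 0.1390/(53.8840*2.6210) = 0.0010
R_2 = 0.0770/(27.2260*2.6210) = 0.0011
R_3 = 0.0450/(54.8420*2.6210) = 0.0003
R_conv_out = 1/(19.0680*2.6210) = 0.0200
R_total = 0.0399 K/W
Q = 146.1360 / 0.0399 = 3665.5942 W

R_total = 0.0399 K/W, Q = 3665.5942 W


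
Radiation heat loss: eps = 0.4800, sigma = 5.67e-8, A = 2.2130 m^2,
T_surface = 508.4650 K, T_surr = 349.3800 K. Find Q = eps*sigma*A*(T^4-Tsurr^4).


T^4 = 6.6841e+10
Tsurr^4 = 1.4900e+10
Q = 0.4800 * 5.67e-8 * 2.2130 * 5.1941e+10 = 3128.3549 W

3128.3549 W


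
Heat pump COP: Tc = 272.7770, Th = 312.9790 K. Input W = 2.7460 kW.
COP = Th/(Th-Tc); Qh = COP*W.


COP = 312.9790 / 40.2020 = 7.7852
Qh = 7.7852 * 2.7460 = 21.3780 kW

COP = 7.7852, Qh = 21.3780 kW


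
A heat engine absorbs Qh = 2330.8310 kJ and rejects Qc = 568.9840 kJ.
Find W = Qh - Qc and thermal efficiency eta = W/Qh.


W = 2330.8310 - 568.9840 = 1761.8470 kJ
eta = 1761.8470 / 2330.8310 = 0.7559 = 75.5888%

W = 1761.8470 kJ, eta = 75.5888%


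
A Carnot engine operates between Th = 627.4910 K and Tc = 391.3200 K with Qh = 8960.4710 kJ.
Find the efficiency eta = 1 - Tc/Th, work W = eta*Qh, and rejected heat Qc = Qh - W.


eta = 1 - 391.3200/627.4910 = 0.3764
W = 0.3764 * 8960.4710 = 3372.4841 kJ
Qc = 8960.4710 - 3372.4841 = 5587.9869 kJ

eta = 37.6374%, W = 3372.4841 kJ, Qc = 5587.9869 kJ


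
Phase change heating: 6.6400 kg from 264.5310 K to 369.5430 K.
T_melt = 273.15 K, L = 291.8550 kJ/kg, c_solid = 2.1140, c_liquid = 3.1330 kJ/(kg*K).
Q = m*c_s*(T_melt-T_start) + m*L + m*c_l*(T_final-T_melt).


Q1 (sensible, solid) = 6.6400 * 2.1140 * 8.6190 = 120.9846 kJ
Q2 (latent) = 6.6400 * 291.8550 = 1937.9172 kJ
Q3 (sensible, liquid) = 6.6400 * 3.1330 * 96.3930 = 2005.2751 kJ
Q_total = 4064.1769 kJ

4064.1769 kJ


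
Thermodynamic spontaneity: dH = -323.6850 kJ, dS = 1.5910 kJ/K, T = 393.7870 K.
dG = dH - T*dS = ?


T*dS = 393.7870 * 1.5910 = 626.5151 kJ
dG = -323.6850 - 626.5151 = -950.2001 kJ (spontaneous)

dG = -950.2001 kJ, spontaneous


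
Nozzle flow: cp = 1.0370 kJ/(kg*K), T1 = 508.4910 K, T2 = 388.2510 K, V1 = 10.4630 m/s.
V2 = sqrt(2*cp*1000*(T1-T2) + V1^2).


dT = 120.2400 K
2*cp*1000*dT = 249377.7600
V1^2 = 109.4744
V2 = sqrt(249487.2344) = 499.4870 m/s

499.4870 m/s


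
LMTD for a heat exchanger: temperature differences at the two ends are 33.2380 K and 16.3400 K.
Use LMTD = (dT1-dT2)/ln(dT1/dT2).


dT1/dT2 = 2.0341
ln(dT1/dT2) = 0.7101
LMTD = 16.8980 / 0.7101 = 23.7974 K

23.7974 K


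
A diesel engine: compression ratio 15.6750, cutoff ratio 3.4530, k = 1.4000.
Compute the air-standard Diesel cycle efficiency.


r^(k-1) = 3.0067
rc^k = 5.6686
eta = 0.5479 = 54.7855%

54.7855%


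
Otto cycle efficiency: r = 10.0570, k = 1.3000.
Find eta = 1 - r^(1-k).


r^(k-1) = 1.9987
eta = 1 - 1/1.9987 = 0.4997 = 49.9667%

49.9667%


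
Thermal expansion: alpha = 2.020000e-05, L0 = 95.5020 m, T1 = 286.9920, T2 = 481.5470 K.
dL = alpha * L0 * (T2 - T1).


dT = 194.5550 K
dL = 2.020000e-05 * 95.5020 * 194.5550 = 0.375324 m
L_final = 95.877324 m

dL = 0.375324 m


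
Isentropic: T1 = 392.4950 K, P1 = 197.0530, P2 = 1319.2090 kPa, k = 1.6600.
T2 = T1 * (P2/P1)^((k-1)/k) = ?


(k-1)/k = 0.3976
(P2/P1)^exp = 2.1296
T2 = 392.4950 * 2.1296 = 835.8660 K

835.8660 K


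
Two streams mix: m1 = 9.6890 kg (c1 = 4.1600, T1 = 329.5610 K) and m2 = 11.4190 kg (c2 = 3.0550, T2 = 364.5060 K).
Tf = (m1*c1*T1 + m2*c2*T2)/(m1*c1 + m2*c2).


num = 25999.1730
den = 75.1913
Tf = 345.7738 K

345.7738 K


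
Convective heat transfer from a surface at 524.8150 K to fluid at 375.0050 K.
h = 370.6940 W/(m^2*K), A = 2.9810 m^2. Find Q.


dT = 149.8100 K
Q = 370.6940 * 2.9810 * 149.8100 = 165545.8647 W

165545.8647 W


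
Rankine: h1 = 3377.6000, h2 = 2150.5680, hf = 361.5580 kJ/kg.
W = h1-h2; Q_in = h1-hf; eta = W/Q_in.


W = 1227.0320 kJ/kg
Q_in = 3016.0420 kJ/kg
eta = 0.4068 = 40.6835%

eta = 40.6835%


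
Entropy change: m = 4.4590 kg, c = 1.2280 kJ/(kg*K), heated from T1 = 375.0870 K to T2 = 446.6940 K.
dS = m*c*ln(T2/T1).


T2/T1 = 1.1909
ln(T2/T1) = 0.1747
dS = 4.4590 * 1.2280 * 0.1747 = 0.9567 kJ/K

0.9567 kJ/K


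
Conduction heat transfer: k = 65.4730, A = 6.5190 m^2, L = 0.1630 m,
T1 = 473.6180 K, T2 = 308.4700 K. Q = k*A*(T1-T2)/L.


dT = 165.1480 K
Q = 65.4730 * 6.5190 * 165.1480 / 0.1630 = 432443.0644 W

432443.0644 W


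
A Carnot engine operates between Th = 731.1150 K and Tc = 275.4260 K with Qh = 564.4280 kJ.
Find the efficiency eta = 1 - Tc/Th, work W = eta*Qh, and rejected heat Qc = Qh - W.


eta = 1 - 275.4260/731.1150 = 0.6233
W = 0.6233 * 564.4280 = 351.7964 kJ
Qc = 564.4280 - 351.7964 = 212.6316 kJ

eta = 62.3280%, W = 351.7964 kJ, Qc = 212.6316 kJ


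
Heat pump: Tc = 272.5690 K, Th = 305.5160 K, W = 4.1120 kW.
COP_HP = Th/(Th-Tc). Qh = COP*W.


COP = 305.5160 / 32.9470 = 9.2730
Qh = 9.2730 * 4.1120 = 38.1304 kW

COP = 9.2730, Qh = 38.1304 kW


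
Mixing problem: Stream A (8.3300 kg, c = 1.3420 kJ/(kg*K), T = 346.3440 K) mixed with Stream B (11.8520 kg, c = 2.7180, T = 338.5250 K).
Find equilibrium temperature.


num = 14776.8861
den = 43.3926
Tf = 340.5393 K

340.5393 K


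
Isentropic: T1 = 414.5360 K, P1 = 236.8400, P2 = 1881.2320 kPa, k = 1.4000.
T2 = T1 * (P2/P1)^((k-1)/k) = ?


(k-1)/k = 0.2857
(P2/P1)^exp = 1.8078
T2 = 414.5360 * 1.8078 = 749.3789 K

749.3789 K


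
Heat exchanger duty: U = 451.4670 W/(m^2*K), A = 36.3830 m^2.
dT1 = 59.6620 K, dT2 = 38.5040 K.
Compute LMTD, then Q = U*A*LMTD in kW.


LMTD = 48.3133 K
Q = 451.4670 * 36.3830 * 48.3133 = 793581.0516 W = 793.5811 kW

793.5811 kW


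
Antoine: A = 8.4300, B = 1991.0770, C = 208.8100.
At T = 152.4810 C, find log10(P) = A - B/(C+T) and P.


C+T = 361.2910
B/(C+T) = 5.5110
log10(P) = 8.4300 - 5.5110 = 2.9190
P = 10^2.9190 = 829.8386 mmHg

829.8386 mmHg


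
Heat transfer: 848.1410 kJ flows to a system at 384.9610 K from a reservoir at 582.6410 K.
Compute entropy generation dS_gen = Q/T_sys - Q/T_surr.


dS_sys = 848.1410/384.9610 = 2.2032 kJ/K
dS_surr = -848.1410/582.6410 = -1.4557 kJ/K
dS_gen = 2.2032 - 1.4557 = 0.7475 kJ/K (irreversible)

dS_gen = 0.7475 kJ/K, irreversible


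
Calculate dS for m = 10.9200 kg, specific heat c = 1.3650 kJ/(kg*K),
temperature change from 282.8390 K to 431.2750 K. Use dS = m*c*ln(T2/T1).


T2/T1 = 1.5248
ln(T2/T1) = 0.4219
dS = 10.9200 * 1.3650 * 0.4219 = 6.2883 kJ/K

6.2883 kJ/K


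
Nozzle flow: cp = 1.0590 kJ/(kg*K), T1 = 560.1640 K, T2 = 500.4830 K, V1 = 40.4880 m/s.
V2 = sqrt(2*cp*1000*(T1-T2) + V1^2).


dT = 59.6810 K
2*cp*1000*dT = 126404.3580
V1^2 = 1639.2781
V2 = sqrt(128043.6361) = 357.8319 m/s

357.8319 m/s


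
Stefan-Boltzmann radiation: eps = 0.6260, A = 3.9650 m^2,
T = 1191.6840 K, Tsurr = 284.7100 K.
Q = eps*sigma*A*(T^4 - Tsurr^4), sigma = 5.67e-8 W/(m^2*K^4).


T^4 = 2.0167e+12
Tsurr^4 = 6.5707e+09
Q = 0.6260 * 5.67e-8 * 3.9650 * 2.0101e+12 = 282896.5985 W

282896.5985 W


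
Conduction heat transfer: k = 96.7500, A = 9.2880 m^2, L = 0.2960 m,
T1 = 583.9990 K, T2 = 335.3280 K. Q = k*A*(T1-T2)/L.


dT = 248.6710 K
Q = 96.7500 * 9.2880 * 248.6710 / 0.2960 = 754929.8716 W

754929.8716 W


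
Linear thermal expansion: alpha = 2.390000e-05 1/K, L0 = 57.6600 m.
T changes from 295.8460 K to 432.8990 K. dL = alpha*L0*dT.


dT = 137.0530 K
dL = 2.390000e-05 * 57.6600 * 137.0530 = 0.188869 m
L_final = 57.848869 m

dL = 0.188869 m


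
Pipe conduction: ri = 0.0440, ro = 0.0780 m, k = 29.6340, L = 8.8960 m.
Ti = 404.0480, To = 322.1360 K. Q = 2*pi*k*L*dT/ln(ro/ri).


dT = 81.9120 K
ln(ro/ri) = 0.5725
Q = 2*pi*29.6340*8.8960*81.9120 / 0.5725 = 236985.8407 W

236985.8407 W


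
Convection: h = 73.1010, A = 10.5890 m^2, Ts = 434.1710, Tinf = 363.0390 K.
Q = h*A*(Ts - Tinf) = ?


dT = 71.1320 K
Q = 73.1010 * 10.5890 * 71.1320 = 55060.8975 W

55060.8975 W


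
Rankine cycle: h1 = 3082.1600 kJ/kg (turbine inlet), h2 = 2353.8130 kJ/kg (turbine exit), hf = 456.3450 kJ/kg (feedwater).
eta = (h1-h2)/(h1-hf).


W = 728.3470 kJ/kg
Q_in = 2625.8150 kJ/kg
eta = 0.2774 = 27.7379%

eta = 27.7379%


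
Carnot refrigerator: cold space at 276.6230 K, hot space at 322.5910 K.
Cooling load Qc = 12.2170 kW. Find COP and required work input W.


COP = 276.6230 / 45.9680 = 6.0177
W = 12.2170 / 6.0177 = 2.0302 kW

COP = 6.0177, W = 2.0302 kW


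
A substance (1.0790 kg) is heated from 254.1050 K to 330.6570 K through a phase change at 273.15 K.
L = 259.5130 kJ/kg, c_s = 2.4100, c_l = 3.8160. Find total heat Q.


Q1 (sensible, solid) = 1.0790 * 2.4100 * 19.0450 = 49.5244 kJ
Q2 (latent) = 1.0790 * 259.5130 = 280.0145 kJ
Q3 (sensible, liquid) = 1.0790 * 3.8160 * 57.5070 = 236.7830 kJ
Q_total = 566.3220 kJ

566.3220 kJ


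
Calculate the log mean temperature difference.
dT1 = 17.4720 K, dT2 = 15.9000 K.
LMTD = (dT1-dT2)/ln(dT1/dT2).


dT1/dT2 = 1.0989
ln(dT1/dT2) = 0.0943
LMTD = 1.5720 / 0.0943 = 16.6737 K

16.6737 K


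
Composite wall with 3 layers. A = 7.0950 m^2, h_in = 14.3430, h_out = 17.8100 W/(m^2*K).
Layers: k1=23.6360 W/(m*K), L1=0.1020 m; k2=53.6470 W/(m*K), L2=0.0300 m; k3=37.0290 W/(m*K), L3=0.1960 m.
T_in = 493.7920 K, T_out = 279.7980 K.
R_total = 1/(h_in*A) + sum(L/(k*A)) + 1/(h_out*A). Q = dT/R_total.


R_conv_in = 1/(14.3430*7.0950) = 0.0098
R_1 = 0.1020/(23.6360*7.0950) = 0.0006
R_2 = 0.0300/(53.6470*7.0950) = 7.8818e-05
R_3 = 0.1960/(37.0290*7.0950) = 0.0007
R_conv_out = 1/(17.8100*7.0950) = 0.0079
R_total = 0.0192 K/W
Q = 213.9940 / 0.0192 = 11160.8858 W

R_total = 0.0192 K/W, Q = 11160.8858 W


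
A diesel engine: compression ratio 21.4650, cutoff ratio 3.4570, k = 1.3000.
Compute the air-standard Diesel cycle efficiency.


r^(k-1) = 2.5091
rc^k = 5.0154
eta = 0.4990 = 49.8968%

49.8968%


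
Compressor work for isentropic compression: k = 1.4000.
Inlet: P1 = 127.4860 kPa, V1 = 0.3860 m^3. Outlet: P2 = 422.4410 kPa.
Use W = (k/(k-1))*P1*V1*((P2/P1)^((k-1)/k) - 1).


(k-1)/k = 0.2857
(P2/P1)^exp = 1.4082
W = 3.5000 * 127.4860 * 0.3860 * (1.4082 - 1) = 70.3023 kJ

70.3023 kJ


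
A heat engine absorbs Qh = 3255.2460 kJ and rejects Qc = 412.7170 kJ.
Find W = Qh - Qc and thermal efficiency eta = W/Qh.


W = 3255.2460 - 412.7170 = 2842.5290 kJ
eta = 2842.5290 / 3255.2460 = 0.8732 = 87.3215%

W = 2842.5290 kJ, eta = 87.3215%


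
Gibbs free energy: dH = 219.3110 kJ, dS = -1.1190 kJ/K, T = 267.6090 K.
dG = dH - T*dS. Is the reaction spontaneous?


T*dS = 267.6090 * -1.1190 = -299.4545 kJ
dG = 219.3110 + 299.4545 = 518.7655 kJ (non-spontaneous)

dG = 518.7655 kJ, non-spontaneous


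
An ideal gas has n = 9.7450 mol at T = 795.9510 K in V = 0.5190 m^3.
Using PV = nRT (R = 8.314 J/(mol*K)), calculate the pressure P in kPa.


P = nRT/V = 9.7450 * 8.314 * 795.9510 / 0.5190
= 64487.8943 / 0.5190 = 124254.1316 Pa = 124.2541 kPa

124.2541 kPa


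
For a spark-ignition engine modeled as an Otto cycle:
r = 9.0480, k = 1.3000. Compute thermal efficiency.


r^(k-1) = 1.9363
eta = 1 - 1/1.9363 = 0.4835 = 48.3543%

48.3543%


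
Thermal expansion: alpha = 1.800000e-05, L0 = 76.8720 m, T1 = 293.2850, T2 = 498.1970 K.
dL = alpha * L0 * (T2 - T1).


dT = 204.9120 K
dL = 1.800000e-05 * 76.8720 * 204.9120 = 0.283536 m
L_final = 77.155536 m

dL = 0.283536 m


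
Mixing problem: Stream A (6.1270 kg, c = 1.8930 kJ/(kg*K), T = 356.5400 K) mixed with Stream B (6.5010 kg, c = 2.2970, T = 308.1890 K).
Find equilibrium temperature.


num = 8737.4212
den = 26.5312
Tf = 329.3262 K

329.3262 K


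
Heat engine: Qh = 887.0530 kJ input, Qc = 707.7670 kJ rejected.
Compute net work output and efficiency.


W = 887.0530 - 707.7670 = 179.2860 kJ
eta = 179.2860 / 887.0530 = 0.2021 = 20.2114%

W = 179.2860 kJ, eta = 20.2114%


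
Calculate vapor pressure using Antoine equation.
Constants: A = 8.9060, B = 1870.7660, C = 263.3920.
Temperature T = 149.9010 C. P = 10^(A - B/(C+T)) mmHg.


C+T = 413.2930
B/(C+T) = 4.5265
log10(P) = 8.9060 - 4.5265 = 4.3795
P = 10^4.3795 = 23961.3635 mmHg

23961.3635 mmHg


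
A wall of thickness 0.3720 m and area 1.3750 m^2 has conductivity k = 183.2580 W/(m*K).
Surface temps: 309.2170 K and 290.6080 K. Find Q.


dT = 18.6090 K
Q = 183.2580 * 1.3750 * 18.6090 / 0.3720 = 12605.0838 W

12605.0838 W


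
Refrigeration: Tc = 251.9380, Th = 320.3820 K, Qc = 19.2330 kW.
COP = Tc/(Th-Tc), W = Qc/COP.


COP = 251.9380 / 68.4440 = 3.6809
W = 19.2330 / 3.6809 = 5.2250 kW

COP = 3.6809, W = 5.2250 kW


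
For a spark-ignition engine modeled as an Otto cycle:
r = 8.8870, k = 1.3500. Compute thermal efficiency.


r^(k-1) = 2.1481
eta = 1 - 1/2.1481 = 0.5345 = 53.4483%

53.4483%


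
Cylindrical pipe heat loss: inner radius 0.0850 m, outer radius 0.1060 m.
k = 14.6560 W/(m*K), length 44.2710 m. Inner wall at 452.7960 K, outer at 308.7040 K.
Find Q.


dT = 144.0920 K
ln(ro/ri) = 0.2208
Q = 2*pi*14.6560*44.2710*144.0920 / 0.2208 = 2660598.7337 W

2660598.7337 W


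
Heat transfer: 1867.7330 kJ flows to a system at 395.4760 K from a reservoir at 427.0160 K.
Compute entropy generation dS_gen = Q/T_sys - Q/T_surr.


dS_sys = 1867.7330/395.4760 = 4.7227 kJ/K
dS_surr = -1867.7330/427.0160 = -4.3739 kJ/K
dS_gen = 4.7227 - 4.3739 = 0.3488 kJ/K (irreversible)

dS_gen = 0.3488 kJ/K, irreversible


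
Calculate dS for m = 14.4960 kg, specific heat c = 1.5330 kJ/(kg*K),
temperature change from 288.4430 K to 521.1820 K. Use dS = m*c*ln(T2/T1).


T2/T1 = 1.8069
ln(T2/T1) = 0.5916
dS = 14.4960 * 1.5330 * 0.5916 = 13.1468 kJ/K

13.1468 kJ/K


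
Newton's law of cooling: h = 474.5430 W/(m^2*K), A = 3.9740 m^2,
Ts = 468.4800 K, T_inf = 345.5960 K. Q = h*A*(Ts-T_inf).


dT = 122.8840 K
Q = 474.5430 * 3.9740 * 122.8840 = 231738.8108 W

231738.8108 W


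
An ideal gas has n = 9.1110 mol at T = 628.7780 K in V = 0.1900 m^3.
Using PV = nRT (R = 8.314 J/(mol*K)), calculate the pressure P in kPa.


P = nRT/V = 9.1110 * 8.314 * 628.7780 / 0.1900
= 47629.2129 / 0.1900 = 250680.0680 Pa = 250.6801 kPa

250.6801 kPa


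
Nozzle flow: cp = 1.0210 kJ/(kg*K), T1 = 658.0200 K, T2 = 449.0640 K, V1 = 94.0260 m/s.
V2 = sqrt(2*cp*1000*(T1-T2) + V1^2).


dT = 208.9560 K
2*cp*1000*dT = 426688.1520
V1^2 = 8840.8887
V2 = sqrt(435529.0407) = 659.9462 m/s

659.9462 m/s


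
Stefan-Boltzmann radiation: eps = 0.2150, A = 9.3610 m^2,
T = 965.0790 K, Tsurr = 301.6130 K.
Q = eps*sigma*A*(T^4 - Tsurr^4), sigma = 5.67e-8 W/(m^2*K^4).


T^4 = 8.6746e+11
Tsurr^4 = 8.2756e+09
Q = 0.2150 * 5.67e-8 * 9.3610 * 8.5919e+11 = 98046.5154 W

98046.5154 W


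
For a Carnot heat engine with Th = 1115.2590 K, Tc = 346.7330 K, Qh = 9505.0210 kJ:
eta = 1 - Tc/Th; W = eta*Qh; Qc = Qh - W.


eta = 1 - 346.7330/1115.2590 = 0.6891
W = 0.6891 * 9505.0210 = 6549.9187 kJ
Qc = 9505.0210 - 6549.9187 = 2955.1023 kJ

eta = 68.9101%, W = 6549.9187 kJ, Qc = 2955.1023 kJ


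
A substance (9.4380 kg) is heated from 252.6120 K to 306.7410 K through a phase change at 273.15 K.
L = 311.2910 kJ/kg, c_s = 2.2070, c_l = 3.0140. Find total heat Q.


Q1 (sensible, solid) = 9.4380 * 2.2070 * 20.5380 = 427.7997 kJ
Q2 (latent) = 9.4380 * 311.2910 = 2937.9645 kJ
Q3 (sensible, liquid) = 9.4380 * 3.0140 * 33.5910 = 955.5340 kJ
Q_total = 4321.2982 kJ

4321.2982 kJ


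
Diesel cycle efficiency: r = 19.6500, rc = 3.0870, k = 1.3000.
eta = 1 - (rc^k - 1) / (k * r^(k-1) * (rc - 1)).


r^(k-1) = 2.4435
rc^k = 4.3291
eta = 0.4978 = 49.7828%

49.7828%


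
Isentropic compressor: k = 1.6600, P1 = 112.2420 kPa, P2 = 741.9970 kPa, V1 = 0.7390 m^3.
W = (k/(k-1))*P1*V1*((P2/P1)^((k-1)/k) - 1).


(k-1)/k = 0.3976
(P2/P1)^exp = 2.1190
W = 2.5152 * 112.2420 * 0.7390 * (2.1190 - 1) = 233.4412 kJ

233.4412 kJ


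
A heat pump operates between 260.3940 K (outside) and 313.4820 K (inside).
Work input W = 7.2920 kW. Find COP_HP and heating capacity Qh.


COP = 313.4820 / 53.0880 = 5.9050
Qh = 5.9050 * 7.2920 = 43.0589 kW

COP = 5.9050, Qh = 43.0589 kW


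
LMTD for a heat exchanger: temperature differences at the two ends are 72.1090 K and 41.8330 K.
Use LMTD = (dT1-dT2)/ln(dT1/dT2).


dT1/dT2 = 1.7237
ln(dT1/dT2) = 0.5445
LMTD = 30.2760 / 0.5445 = 55.6040 K

55.6040 K


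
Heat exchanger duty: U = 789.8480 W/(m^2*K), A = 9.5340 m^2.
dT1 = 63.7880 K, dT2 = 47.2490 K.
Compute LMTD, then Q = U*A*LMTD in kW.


LMTD = 55.1055 K
Q = 789.8480 * 9.5340 * 55.1055 = 414966.7573 W = 414.9668 kW

414.9668 kW


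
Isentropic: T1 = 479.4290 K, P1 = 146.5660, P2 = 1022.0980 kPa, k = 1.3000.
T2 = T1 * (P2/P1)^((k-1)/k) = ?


(k-1)/k = 0.2308
(P2/P1)^exp = 1.5655
T2 = 479.4290 * 1.5655 = 750.5312 K

750.5312 K


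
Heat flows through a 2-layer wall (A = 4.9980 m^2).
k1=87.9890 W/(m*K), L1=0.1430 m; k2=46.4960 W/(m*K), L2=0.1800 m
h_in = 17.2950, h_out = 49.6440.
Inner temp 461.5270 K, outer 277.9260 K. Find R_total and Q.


R_conv_in = 1/(17.2950*4.9980) = 0.0116
R_1 = 0.1430/(87.9890*4.9980) = 0.0003
R_2 = 0.1800/(46.4960*4.9980) = 0.0008
R_conv_out = 1/(49.6440*4.9980) = 0.0040
R_total = 0.0167 K/W
Q = 183.6010 / 0.0167 = 10994.9275 W

R_total = 0.0167 K/W, Q = 10994.9275 W


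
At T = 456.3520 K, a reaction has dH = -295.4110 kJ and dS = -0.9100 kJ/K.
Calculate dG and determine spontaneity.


T*dS = 456.3520 * -0.9100 = -415.2803 kJ
dG = -295.4110 + 415.2803 = 119.8693 kJ (non-spontaneous)

dG = 119.8693 kJ, non-spontaneous


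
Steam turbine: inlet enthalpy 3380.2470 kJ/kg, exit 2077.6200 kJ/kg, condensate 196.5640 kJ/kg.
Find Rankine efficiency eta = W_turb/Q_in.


W = 1302.6270 kJ/kg
Q_in = 3183.6830 kJ/kg
eta = 0.4092 = 40.9157%

eta = 40.9157%


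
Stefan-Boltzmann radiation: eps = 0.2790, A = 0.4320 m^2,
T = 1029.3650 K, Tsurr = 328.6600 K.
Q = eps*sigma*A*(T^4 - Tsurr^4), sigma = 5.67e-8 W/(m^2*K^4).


T^4 = 1.1227e+12
Tsurr^4 = 1.1668e+10
Q = 0.2790 * 5.67e-8 * 0.4320 * 1.1111e+12 = 7592.9700 W

7592.9700 W


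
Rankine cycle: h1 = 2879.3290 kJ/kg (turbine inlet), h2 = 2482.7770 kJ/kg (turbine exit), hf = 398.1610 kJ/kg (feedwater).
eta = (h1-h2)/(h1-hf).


W = 396.5520 kJ/kg
Q_in = 2481.1680 kJ/kg
eta = 0.1598 = 15.9825%

eta = 15.9825%


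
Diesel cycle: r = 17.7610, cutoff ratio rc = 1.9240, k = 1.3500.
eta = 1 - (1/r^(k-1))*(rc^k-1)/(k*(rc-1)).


r^(k-1) = 2.7372
rc^k = 2.4192
eta = 0.5843 = 58.4345%

58.4345%


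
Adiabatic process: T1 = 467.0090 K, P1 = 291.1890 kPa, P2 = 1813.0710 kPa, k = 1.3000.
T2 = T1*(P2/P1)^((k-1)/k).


(k-1)/k = 0.2308
(P2/P1)^exp = 1.5251
T2 = 467.0090 * 1.5251 = 712.2154 K

712.2154 K


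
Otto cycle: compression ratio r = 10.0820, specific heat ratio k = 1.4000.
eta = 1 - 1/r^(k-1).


r^(k-1) = 2.5201
eta = 1 - 1/2.5201 = 0.6032 = 60.3191%

60.3191%


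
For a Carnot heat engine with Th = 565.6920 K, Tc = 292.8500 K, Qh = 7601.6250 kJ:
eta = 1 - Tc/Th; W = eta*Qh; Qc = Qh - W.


eta = 1 - 292.8500/565.6920 = 0.4823
W = 0.4823 * 7601.6250 = 3666.3813 kJ
Qc = 7601.6250 - 3666.3813 = 3935.2437 kJ

eta = 48.2315%, W = 3666.3813 kJ, Qc = 3935.2437 kJ


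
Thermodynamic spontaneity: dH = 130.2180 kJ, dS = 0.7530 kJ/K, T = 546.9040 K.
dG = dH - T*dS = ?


T*dS = 546.9040 * 0.7530 = 411.8187 kJ
dG = 130.2180 - 411.8187 = -281.6007 kJ (spontaneous)

dG = -281.6007 kJ, spontaneous


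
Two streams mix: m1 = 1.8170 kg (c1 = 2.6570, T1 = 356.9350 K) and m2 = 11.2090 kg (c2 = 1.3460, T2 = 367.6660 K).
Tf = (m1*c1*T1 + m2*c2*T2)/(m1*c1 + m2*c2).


num = 7270.2921
den = 19.9151
Tf = 365.0646 K

365.0646 K


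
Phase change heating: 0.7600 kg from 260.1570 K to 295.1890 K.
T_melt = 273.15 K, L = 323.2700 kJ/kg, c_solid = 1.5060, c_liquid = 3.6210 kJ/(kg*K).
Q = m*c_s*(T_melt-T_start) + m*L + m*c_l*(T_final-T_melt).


Q1 (sensible, solid) = 0.7600 * 1.5060 * 12.9930 = 14.8713 kJ
Q2 (latent) = 0.7600 * 323.2700 = 245.6852 kJ
Q3 (sensible, liquid) = 0.7600 * 3.6210 * 22.0390 = 60.6504 kJ
Q_total = 321.2069 kJ

321.2069 kJ


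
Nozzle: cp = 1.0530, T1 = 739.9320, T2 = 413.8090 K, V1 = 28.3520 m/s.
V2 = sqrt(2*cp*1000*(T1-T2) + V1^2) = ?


dT = 326.1230 K
2*cp*1000*dT = 686815.0380
V1^2 = 803.8359
V2 = sqrt(687618.8739) = 829.2279 m/s

829.2279 m/s


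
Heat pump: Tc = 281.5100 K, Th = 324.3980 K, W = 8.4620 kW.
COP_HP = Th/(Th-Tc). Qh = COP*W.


COP = 324.3980 / 42.8880 = 7.5638
Qh = 7.5638 * 8.4620 = 64.0052 kW

COP = 7.5638, Qh = 64.0052 kW


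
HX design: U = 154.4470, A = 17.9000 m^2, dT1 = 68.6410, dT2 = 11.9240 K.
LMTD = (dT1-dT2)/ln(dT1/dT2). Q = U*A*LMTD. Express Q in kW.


LMTD = 32.4035 K
Q = 154.4470 * 17.9000 * 32.4035 = 89582.6950 W = 89.5827 kW

89.5827 kW


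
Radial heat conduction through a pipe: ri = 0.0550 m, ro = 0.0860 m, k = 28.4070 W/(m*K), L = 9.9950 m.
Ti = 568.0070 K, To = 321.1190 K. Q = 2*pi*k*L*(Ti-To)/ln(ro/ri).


dT = 246.8880 K
ln(ro/ri) = 0.4470
Q = 2*pi*28.4070*9.9950*246.8880 / 0.4470 = 985296.1522 W

985296.1522 W


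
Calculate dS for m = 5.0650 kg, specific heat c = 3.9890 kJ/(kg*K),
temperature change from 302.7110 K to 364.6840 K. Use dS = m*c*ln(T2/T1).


T2/T1 = 1.2047
ln(T2/T1) = 0.1863
dS = 5.0650 * 3.9890 * 0.1863 = 3.7631 kJ/K

3.7631 kJ/K


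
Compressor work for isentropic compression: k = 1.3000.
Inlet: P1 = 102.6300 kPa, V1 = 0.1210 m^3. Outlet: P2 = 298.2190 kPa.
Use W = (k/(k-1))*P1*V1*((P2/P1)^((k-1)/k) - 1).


(k-1)/k = 0.2308
(P2/P1)^exp = 1.2791
W = 4.3333 * 102.6300 * 0.1210 * (1.2791 - 1) = 15.0193 kJ

15.0193 kJ


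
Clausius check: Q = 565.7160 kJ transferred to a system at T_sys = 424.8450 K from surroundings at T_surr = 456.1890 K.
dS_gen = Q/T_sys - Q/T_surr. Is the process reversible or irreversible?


dS_sys = 565.7160/424.8450 = 1.3316 kJ/K
dS_surr = -565.7160/456.1890 = -1.2401 kJ/K
dS_gen = 1.3316 - 1.2401 = 0.0915 kJ/K (irreversible)

dS_gen = 0.0915 kJ/K, irreversible


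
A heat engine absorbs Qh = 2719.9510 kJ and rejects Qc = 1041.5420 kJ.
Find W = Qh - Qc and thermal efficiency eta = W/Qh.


W = 2719.9510 - 1041.5420 = 1678.4090 kJ
eta = 1678.4090 / 2719.9510 = 0.6171 = 61.7073%

W = 1678.4090 kJ, eta = 61.7073%


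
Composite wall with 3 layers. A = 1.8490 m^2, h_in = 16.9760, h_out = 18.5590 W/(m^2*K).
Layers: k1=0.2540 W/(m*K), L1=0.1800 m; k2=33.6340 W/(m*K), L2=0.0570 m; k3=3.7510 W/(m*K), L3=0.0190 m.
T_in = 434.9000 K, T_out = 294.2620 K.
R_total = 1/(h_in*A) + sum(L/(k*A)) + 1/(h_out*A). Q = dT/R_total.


R_conv_in = 1/(16.9760*1.8490) = 0.0319
R_1 = 0.1800/(0.2540*1.8490) = 0.3833
R_2 = 0.0570/(33.6340*1.8490) = 0.0009
R_3 = 0.0190/(3.7510*1.8490) = 0.0027
R_conv_out = 1/(18.5590*1.8490) = 0.0291
R_total = 0.4479 K/W
Q = 140.6380 / 0.4479 = 313.9778 W

R_total = 0.4479 K/W, Q = 313.9778 W


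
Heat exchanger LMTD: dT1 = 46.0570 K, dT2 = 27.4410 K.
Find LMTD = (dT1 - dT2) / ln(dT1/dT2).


dT1/dT2 = 1.6784
ln(dT1/dT2) = 0.5178
LMTD = 18.6160 / 0.5178 = 35.9492 K

35.9492 K


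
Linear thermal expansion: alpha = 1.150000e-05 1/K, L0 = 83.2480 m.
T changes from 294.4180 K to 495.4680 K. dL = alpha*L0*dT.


dT = 201.0500 K
dL = 1.150000e-05 * 83.2480 * 201.0500 = 0.192476 m
L_final = 83.440476 m

dL = 0.192476 m


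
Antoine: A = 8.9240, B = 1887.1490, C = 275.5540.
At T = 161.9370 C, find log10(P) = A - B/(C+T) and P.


C+T = 437.4910
B/(C+T) = 4.3136
log10(P) = 8.9240 - 4.3136 = 4.6104
P = 10^4.6104 = 40778.1797 mmHg

40778.1797 mmHg


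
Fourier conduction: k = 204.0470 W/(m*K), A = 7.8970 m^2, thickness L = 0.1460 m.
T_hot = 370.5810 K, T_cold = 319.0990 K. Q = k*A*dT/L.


dT = 51.4820 K
Q = 204.0470 * 7.8970 * 51.4820 / 0.1460 = 568191.7276 W

568191.7276 W


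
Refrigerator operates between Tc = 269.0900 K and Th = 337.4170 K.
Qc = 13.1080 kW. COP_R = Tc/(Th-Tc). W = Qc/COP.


COP = 269.0900 / 68.3270 = 3.9383
W = 13.1080 / 3.9383 = 3.3284 kW

COP = 3.9383, W = 3.3284 kW


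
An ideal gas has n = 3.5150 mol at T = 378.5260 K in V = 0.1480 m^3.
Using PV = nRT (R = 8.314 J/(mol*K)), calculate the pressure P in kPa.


P = nRT/V = 3.5150 * 8.314 * 378.5260 / 0.1480
= 11061.9341 / 0.1480 = 74742.7976 Pa = 74.7428 kPa

74.7428 kPa


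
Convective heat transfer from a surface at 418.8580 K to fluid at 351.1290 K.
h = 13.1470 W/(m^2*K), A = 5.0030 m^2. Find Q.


dT = 67.7290 K
Q = 13.1470 * 5.0030 * 67.7290 = 4454.8371 W

4454.8371 W


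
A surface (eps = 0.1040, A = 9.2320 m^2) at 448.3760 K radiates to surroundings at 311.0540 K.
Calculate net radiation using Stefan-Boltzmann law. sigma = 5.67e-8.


T^4 = 4.0417e+10
Tsurr^4 = 9.3615e+09
Q = 0.1040 * 5.67e-8 * 9.2320 * 3.1056e+10 = 1690.6682 W

1690.6682 W


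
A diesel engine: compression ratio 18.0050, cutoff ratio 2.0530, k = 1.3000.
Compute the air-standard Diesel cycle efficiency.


r^(k-1) = 2.3802
rc^k = 2.5474
eta = 0.5251 = 52.5073%

52.5073%


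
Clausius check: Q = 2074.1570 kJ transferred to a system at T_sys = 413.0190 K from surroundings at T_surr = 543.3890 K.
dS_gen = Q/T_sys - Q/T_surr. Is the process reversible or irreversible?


dS_sys = 2074.1570/413.0190 = 5.0219 kJ/K
dS_surr = -2074.1570/543.3890 = -3.8171 kJ/K
dS_gen = 5.0219 - 3.8171 = 1.2049 kJ/K (irreversible)

dS_gen = 1.2049 kJ/K, irreversible


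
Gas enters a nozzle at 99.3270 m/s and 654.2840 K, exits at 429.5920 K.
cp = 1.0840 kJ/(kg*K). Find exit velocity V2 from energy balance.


dT = 224.6920 K
2*cp*1000*dT = 487132.2560
V1^2 = 9865.8529
V2 = sqrt(496998.1089) = 704.9809 m/s

704.9809 m/s


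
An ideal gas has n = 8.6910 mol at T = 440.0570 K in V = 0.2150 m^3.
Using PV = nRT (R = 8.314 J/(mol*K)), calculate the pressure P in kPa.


P = nRT/V = 8.6910 * 8.314 * 440.0570 / 0.2150
= 31797.1872 / 0.2150 = 147893.8940 Pa = 147.8939 kPa

147.8939 kPa


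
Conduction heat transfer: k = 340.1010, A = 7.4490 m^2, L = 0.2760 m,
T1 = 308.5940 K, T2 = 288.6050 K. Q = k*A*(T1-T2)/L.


dT = 19.9890 K
Q = 340.1010 * 7.4490 * 19.9890 / 0.2760 = 183479.6357 W

183479.6357 W


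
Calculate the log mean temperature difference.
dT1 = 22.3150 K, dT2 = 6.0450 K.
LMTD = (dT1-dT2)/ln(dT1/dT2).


dT1/dT2 = 3.6915
ln(dT1/dT2) = 1.3060
LMTD = 16.2700 / 1.3060 = 12.4576 K

12.4576 K


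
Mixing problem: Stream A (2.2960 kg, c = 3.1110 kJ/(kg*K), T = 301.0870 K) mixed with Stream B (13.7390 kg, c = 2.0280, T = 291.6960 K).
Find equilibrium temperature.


num = 10278.0569
den = 35.0055
Tf = 293.6122 K

293.6122 K


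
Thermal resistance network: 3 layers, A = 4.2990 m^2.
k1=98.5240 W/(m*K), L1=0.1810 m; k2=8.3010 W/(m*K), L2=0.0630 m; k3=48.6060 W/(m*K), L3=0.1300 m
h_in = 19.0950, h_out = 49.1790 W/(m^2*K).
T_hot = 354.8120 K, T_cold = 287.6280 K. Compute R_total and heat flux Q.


R_conv_in = 1/(19.0950*4.2990) = 0.0122
R_1 = 0.1810/(98.5240*4.2990) = 0.0004
R_2 = 0.0630/(8.3010*4.2990) = 0.0018
R_3 = 0.1300/(48.6060*4.2990) = 0.0006
R_conv_out = 1/(49.1790*4.2990) = 0.0047
R_total = 0.0197 K/W
Q = 67.1840 / 0.0197 = 3405.7531 W

R_total = 0.0197 K/W, Q = 3405.7531 W


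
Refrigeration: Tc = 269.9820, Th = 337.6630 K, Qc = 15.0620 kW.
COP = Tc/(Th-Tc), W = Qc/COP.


COP = 269.9820 / 67.6810 = 3.9890
W = 15.0620 / 3.9890 = 3.7758 kW

COP = 3.9890, W = 3.7758 kW


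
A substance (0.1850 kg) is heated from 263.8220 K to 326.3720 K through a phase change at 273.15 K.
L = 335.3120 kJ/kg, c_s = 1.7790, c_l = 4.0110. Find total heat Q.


Q1 (sensible, solid) = 0.1850 * 1.7790 * 9.3280 = 3.0700 kJ
Q2 (latent) = 0.1850 * 335.3120 = 62.0327 kJ
Q3 (sensible, liquid) = 0.1850 * 4.0110 * 53.2220 = 39.4926 kJ
Q_total = 104.5953 kJ

104.5953 kJ


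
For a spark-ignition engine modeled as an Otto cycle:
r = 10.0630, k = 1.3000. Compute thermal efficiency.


r^(k-1) = 1.9990
eta = 1 - 1/1.9990 = 0.4998 = 49.9756%

49.9756%


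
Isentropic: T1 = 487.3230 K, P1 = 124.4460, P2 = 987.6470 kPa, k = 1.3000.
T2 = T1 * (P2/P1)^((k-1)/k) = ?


(k-1)/k = 0.2308
(P2/P1)^exp = 1.6129
T2 = 487.3230 * 1.6129 = 785.9985 K

785.9985 K


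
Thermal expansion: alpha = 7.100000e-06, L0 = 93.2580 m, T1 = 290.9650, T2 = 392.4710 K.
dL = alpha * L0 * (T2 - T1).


dT = 101.5060 K
dL = 7.100000e-06 * 93.2580 * 101.5060 = 0.067210 m
L_final = 93.325210 m

dL = 0.067210 m


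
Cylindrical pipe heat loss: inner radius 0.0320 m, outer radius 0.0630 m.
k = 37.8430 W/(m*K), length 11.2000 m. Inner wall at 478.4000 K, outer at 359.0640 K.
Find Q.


dT = 119.3360 K
ln(ro/ri) = 0.6774
Q = 2*pi*37.8430*11.2000*119.3360 / 0.6774 = 469148.6678 W

469148.6678 W


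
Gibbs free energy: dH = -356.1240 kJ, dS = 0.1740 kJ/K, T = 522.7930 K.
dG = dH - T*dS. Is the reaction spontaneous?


T*dS = 522.7930 * 0.1740 = 90.9660 kJ
dG = -356.1240 - 90.9660 = -447.0900 kJ (spontaneous)

dG = -447.0900 kJ, spontaneous


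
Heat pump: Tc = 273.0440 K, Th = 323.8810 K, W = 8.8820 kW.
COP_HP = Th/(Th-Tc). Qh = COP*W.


COP = 323.8810 / 50.8370 = 6.3710
Qh = 6.3710 * 8.8820 = 56.5870 kW

COP = 6.3710, Qh = 56.5870 kW


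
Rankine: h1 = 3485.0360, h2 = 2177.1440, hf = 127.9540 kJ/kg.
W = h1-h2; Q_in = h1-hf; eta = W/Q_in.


W = 1307.8920 kJ/kg
Q_in = 3357.0820 kJ/kg
eta = 0.3896 = 38.9592%

eta = 38.9592%


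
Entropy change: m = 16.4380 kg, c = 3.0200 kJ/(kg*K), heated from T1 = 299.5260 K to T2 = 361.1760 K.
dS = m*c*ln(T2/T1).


T2/T1 = 1.2058
ln(T2/T1) = 0.1872
dS = 16.4380 * 3.0200 * 0.1872 = 9.2913 kJ/K

9.2913 kJ/K


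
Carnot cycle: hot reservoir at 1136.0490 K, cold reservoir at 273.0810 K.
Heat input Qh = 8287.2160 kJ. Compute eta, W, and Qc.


eta = 1 - 273.0810/1136.0490 = 0.7596
W = 0.7596 * 8287.2160 = 6295.1530 kJ
Qc = 8287.2160 - 6295.1530 = 1992.0630 kJ

eta = 75.9622%, W = 6295.1530 kJ, Qc = 1992.0630 kJ


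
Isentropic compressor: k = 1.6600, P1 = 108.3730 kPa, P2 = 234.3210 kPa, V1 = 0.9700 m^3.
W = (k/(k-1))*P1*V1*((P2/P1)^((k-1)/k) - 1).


(k-1)/k = 0.3976
(P2/P1)^exp = 1.3588
W = 2.5152 * 108.3730 * 0.9700 * (1.3588 - 1) = 94.8604 kJ

94.8604 kJ


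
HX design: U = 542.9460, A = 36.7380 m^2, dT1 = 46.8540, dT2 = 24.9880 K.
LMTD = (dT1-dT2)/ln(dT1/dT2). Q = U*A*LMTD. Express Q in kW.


LMTD = 34.7830 K
Q = 542.9460 * 36.7380 * 34.7830 = 693807.5384 W = 693.8075 kW

693.8075 kW


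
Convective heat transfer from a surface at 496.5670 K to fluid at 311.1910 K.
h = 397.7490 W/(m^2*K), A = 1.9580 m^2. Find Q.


dT = 185.3760 K
Q = 397.7490 * 1.9580 * 185.3760 = 144369.4463 W

144369.4463 W


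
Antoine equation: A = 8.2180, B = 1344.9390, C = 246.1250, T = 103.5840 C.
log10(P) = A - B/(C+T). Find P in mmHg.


C+T = 349.7090
B/(C+T) = 3.8459
log10(P) = 8.2180 - 3.8459 = 4.3721
P = 10^4.3721 = 23556.9775 mmHg

23556.9775 mmHg


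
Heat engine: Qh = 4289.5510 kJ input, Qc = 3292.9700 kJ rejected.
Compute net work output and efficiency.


W = 4289.5510 - 3292.9700 = 996.5810 kJ
eta = 996.5810 / 4289.5510 = 0.2323 = 23.2328%

W = 996.5810 kJ, eta = 23.2328%


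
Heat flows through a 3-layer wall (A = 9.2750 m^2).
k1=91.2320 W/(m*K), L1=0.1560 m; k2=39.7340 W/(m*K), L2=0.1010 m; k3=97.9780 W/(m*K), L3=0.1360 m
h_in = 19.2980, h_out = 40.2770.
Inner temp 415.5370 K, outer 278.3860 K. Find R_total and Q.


R_conv_in = 1/(19.2980*9.2750) = 0.0056
R_1 = 0.1560/(91.2320*9.2750) = 0.0002
R_2 = 0.1010/(39.7340*9.2750) = 0.0003
R_3 = 0.1360/(97.9780*9.2750) = 0.0001
R_conv_out = 1/(40.2770*9.2750) = 0.0027
R_total = 0.0089 K/W
Q = 137.1510 / 0.0089 = 15459.0465 W

R_total = 0.0089 K/W, Q = 15459.0465 W


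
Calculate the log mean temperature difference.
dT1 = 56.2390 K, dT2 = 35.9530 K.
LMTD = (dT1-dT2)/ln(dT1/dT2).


dT1/dT2 = 1.5642
ln(dT1/dT2) = 0.4474
LMTD = 20.2860 / 0.4474 = 45.3422 K

45.3422 K


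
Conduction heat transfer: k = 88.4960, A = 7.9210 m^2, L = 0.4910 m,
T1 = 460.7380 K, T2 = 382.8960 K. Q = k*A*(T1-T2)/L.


dT = 77.8420 K
Q = 88.4960 * 7.9210 * 77.8420 / 0.4910 = 111131.2369 W

111131.2369 W


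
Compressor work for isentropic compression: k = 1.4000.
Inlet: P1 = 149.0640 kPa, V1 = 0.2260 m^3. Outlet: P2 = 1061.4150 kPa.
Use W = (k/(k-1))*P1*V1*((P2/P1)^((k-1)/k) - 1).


(k-1)/k = 0.2857
(P2/P1)^exp = 1.7522
W = 3.5000 * 149.0640 * 0.2260 * (1.7522 - 1) = 88.6875 kJ

88.6875 kJ


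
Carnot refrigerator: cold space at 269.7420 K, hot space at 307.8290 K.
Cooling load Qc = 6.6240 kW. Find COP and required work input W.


COP = 269.7420 / 38.0870 = 7.0823
W = 6.6240 / 7.0823 = 0.9353 kW

COP = 7.0823, W = 0.9353 kW


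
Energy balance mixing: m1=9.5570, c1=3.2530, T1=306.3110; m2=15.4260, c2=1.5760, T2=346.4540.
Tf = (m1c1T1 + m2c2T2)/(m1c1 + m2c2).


num = 17945.6519
den = 55.4003
Tf = 323.9270 K

323.9270 K


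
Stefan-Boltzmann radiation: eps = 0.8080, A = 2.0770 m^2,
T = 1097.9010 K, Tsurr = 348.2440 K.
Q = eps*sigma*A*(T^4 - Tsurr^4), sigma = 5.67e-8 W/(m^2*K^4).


T^4 = 1.4530e+12
Tsurr^4 = 1.4707e+10
Q = 0.8080 * 5.67e-8 * 2.0770 * 1.4382e+12 = 136856.4128 W

136856.4128 W


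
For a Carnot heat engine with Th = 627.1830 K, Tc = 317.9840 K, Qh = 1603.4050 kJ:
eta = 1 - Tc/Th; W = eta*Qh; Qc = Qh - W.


eta = 1 - 317.9840/627.1830 = 0.4930
W = 0.4930 * 1603.4050 = 790.4730 kJ
Qc = 1603.4050 - 790.4730 = 812.9320 kJ

eta = 49.2996%, W = 790.4730 kJ, Qc = 812.9320 kJ


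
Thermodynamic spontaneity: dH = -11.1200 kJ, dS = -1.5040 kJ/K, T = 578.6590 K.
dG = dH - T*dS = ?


T*dS = 578.6590 * -1.5040 = -870.3031 kJ
dG = -11.1200 + 870.3031 = 859.1831 kJ (non-spontaneous)

dG = 859.1831 kJ, non-spontaneous


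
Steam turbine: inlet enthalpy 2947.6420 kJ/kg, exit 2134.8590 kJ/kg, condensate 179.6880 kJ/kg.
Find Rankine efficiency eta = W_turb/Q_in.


W = 812.7830 kJ/kg
Q_in = 2767.9540 kJ/kg
eta = 0.2936 = 29.3640%

eta = 29.3640%


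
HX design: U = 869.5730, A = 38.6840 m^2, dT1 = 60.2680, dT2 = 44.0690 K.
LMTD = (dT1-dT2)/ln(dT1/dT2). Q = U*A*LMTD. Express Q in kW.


LMTD = 51.7466 K
Q = 869.5730 * 38.6840 * 51.7466 = 1740681.3549 W = 1740.6814 kW

1740.6814 kW


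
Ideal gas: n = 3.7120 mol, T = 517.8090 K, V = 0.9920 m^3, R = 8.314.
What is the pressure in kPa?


P = nRT/V = 3.7120 * 8.314 * 517.8090 / 0.9920
= 15980.3977 / 0.9920 = 16109.2718 Pa = 16.1093 kPa

16.1093 kPa


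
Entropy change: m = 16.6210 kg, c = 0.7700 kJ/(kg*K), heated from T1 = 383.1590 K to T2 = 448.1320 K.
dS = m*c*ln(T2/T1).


T2/T1 = 1.1696
ln(T2/T1) = 0.1566
dS = 16.6210 * 0.7700 * 0.1566 = 2.0047 kJ/K

2.0047 kJ/K


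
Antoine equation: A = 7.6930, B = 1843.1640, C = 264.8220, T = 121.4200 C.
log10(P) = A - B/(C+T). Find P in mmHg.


C+T = 386.2420
B/(C+T) = 4.7720
log10(P) = 7.6930 - 4.7720 = 2.9210
P = 10^2.9210 = 833.5958 mmHg

833.5958 mmHg


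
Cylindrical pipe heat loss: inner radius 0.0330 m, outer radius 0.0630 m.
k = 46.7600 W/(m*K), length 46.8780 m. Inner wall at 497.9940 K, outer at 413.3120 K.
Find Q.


dT = 84.6820 K
ln(ro/ri) = 0.6466
Q = 2*pi*46.7600*46.8780*84.6820 / 0.6466 = 1803684.6389 W

1803684.6389 W


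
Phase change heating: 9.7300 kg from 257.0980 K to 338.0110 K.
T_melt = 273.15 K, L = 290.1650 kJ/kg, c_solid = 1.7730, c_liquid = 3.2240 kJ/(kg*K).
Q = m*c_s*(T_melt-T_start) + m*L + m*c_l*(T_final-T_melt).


Q1 (sensible, solid) = 9.7300 * 1.7730 * 16.0520 = 276.9177 kJ
Q2 (latent) = 9.7300 * 290.1650 = 2823.3055 kJ
Q3 (sensible, liquid) = 9.7300 * 3.2240 * 64.8610 = 2034.6584 kJ
Q_total = 5134.8816 kJ

5134.8816 kJ


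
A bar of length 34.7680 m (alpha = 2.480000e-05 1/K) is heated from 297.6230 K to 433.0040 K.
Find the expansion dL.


dT = 135.3810 K
dL = 2.480000e-05 * 34.7680 * 135.3810 = 0.116732 m
L_final = 34.884732 m

dL = 0.116732 m


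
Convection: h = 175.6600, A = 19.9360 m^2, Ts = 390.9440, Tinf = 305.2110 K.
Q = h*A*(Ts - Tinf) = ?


dT = 85.7330 K
Q = 175.6600 * 19.9360 * 85.7330 = 300233.3446 W

300233.3446 W


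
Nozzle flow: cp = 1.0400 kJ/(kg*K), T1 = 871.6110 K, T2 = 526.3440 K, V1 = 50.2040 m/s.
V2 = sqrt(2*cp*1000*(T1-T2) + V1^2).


dT = 345.2670 K
2*cp*1000*dT = 718155.3600
V1^2 = 2520.4416
V2 = sqrt(720675.8016) = 848.9263 m/s

848.9263 m/s


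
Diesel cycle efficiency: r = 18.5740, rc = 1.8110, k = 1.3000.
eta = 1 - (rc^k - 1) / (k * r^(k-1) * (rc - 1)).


r^(k-1) = 2.4025
rc^k = 2.1642
eta = 0.5404 = 54.0394%

54.0394%
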